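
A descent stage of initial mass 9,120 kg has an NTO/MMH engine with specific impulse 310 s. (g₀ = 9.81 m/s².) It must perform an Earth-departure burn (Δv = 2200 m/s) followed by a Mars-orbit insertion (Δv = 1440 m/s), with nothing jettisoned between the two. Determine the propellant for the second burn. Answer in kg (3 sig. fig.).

v_e = Isp · g₀ = 310 × 9.81 = 3041.1 m/s.
After the first burn: m = 9120 × exp(−2200/3041.1) = 9120 × 0.48509 = 4,424.02 kg.
After the second burn: m = 4,424.02 × exp(−1440/3041.1) = 4,424.02 × 0.62281 = 2,755.32 kg.
Second-burn propellant = 4,424.02 − 2,755.32 = 1,668.7 kg.

propellant for the second burn ≈ 1670 kg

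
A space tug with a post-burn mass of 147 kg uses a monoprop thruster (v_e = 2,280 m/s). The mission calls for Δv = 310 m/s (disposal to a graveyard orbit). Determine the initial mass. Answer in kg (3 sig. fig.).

initial mass ≈ 168 kg

Rocket equation: m₀/m_f = exp(Δv / v_e) = exp(310 / 2280.0) = exp(0.1360) = 1.1456.
m₀ = m_f × 1.1456 = 147 × 1.1456 = 168.403 kg.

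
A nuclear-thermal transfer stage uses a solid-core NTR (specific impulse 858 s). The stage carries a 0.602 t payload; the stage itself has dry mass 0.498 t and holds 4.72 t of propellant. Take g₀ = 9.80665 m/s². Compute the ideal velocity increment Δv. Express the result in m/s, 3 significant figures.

v_e = Isp · g₀ = 858 × 9.80665 = 8414.1 m/s.
m₀ = payload + dry + propellant = 0.602 + 0.498 + 4.72 = 5.82 t.
m_f = payload + dry = 0.602 + 0.498 = 1.1 t.
Δv = v_e · ln(m₀/m_f) = 8414.1 × ln(5.291) = 8414.1 × 1.6660 ≈ 14017.8 m/s.

Δv ≈ 14000 m/s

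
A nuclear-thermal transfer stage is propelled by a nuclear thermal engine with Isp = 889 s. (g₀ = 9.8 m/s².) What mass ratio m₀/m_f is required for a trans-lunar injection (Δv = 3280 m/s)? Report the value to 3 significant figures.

v_e = Isp · g₀ = 889 × 9.8 = 8712.2 m/s.
Rocket equation: m₀/m_f = exp(Δv / v_e) = exp(3280 / 8712.2) = exp(0.3765) = 1.4572.

mass ratio ≈ 1.46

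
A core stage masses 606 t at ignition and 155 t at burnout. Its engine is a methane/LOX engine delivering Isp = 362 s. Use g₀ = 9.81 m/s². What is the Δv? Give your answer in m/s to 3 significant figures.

v_e = Isp · g₀ = 362 × 9.81 = 3551.2 m/s.
Using Δv = v_e ln(m₀/m_f): Δv = v_e · ln(m₀/m_f) = 3551.2 × ln(3.91) = 3551.2 × 1.3635 ≈ 4841.9 m/s.

Δv ≈ 4840 m/s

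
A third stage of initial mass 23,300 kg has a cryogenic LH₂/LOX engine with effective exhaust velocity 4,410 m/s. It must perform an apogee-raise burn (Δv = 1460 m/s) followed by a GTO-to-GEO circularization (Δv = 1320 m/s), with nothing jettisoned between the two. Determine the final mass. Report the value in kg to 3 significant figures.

After the first burn: m = 23300 × exp(−1460/4410.0) = 23300 × 0.71816 = 16,733.1 kg.
After the second burn: m = 16,733.1 × exp(−1320/4410.0) = 16,733.1 × 0.74132 = 12,404.6 kg.

final mass ≈ 12400 kg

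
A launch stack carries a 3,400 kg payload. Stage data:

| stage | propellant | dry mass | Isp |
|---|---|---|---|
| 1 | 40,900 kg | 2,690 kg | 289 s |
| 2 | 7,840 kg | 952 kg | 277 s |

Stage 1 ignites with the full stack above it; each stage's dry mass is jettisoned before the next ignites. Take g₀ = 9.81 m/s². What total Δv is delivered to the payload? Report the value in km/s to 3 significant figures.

Δv ≈ 6.55 km/s

Ignition mass of stage 1 = 40,900+2,690 + 7,840+952 + 3,400 = 55,782 kg.
Stage 1: m₀ = 55,782 kg, m_f = 55,782 − 40,900 = 14,882 kg; Δv = 289×9.81×ln(3.748) = 2835.1×1.3213 ≈ 3746 m/s.
Stage 2: m₀ = 12,192 kg, m_f = 12,192 − 7,840 = 4,352 kg; Δv = 277×9.81×ln(2.801) = 2717.4×1.0301 ≈ 2799 m/s.
Total Δv = 3746 + 2799 = 6545 m/s.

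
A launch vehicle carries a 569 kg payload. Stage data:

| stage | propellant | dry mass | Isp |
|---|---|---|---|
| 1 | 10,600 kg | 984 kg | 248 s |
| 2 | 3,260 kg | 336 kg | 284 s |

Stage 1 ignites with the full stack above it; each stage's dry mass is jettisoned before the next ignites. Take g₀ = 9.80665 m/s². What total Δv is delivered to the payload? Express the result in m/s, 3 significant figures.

Δv ≈ 6970 m/s

Ignition mass of stage 1 = 10,600+984 + 3,260+336 + 569 = 15,749 kg.
Stage 1: m₀ = 15,749 kg, m_f = 15,749 − 10,600 = 5,149 kg; Δv = 248×9.80665×ln(3.059) = 2432.0×1.1180 ≈ 2719 m/s.
Stage 2: m₀ = 4,165 kg, m_f = 4,165 − 3,260 = 905 kg; Δv = 284×9.80665×ln(4.602) = 2785.1×1.5265 ≈ 4252 m/s.
Total Δv = 2719 + 4252 = 6971 m/s.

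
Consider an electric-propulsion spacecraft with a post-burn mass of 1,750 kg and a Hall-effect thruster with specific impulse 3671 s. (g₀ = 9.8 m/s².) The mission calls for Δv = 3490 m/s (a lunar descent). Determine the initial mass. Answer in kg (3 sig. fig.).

v_e = Isp · g₀ = 3671 × 9.8 = 35975.8 m/s.
m₀/m_f = exp(Δv / v_e) = exp(3490 / 35975.8) = exp(0.0970) = 1.1019.
m₀ = m_f × 1.1019 = 1,750 × 1.1019 = 1,928.33 kg.

initial mass ≈ 1930 kg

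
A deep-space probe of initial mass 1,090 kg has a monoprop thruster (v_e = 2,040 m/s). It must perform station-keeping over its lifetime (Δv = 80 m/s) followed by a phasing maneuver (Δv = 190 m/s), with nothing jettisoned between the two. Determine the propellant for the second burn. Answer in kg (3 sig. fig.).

After the first burn: m = 1090 × exp(−80/2040.0) = 1090 × 0.96154 = 1,048.08 kg.
After the second burn: m = 1,048.08 × exp(−190/2040.0) = 1,048.08 × 0.91107 = 954.874 kg.
Second-burn propellant = 1,048.08 − 954.874 = 93.206 kg.

propellant for the second burn ≈ 93.2 kg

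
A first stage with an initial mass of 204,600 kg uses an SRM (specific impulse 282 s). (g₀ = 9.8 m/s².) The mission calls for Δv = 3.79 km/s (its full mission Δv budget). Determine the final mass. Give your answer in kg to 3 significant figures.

final mass ≈ 51900 kg

v_e = Isp · g₀ = 282 × 9.8 = 2763.6 m/s.
By the Tsiolkovsky rocket equation, m₀/m_f = exp(Δv / v_e) = exp(3790 / 2763.6) = exp(1.3714) = 3.9409.
m_f = m₀ / 3.9409 = 204,600 / 3.9409 = 51,917.1 kg.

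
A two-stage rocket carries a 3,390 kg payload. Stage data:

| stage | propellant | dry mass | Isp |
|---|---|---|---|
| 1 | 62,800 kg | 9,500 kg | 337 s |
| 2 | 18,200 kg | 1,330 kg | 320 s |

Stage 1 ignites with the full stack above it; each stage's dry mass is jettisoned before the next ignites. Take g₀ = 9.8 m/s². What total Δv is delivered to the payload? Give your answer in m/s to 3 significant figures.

Δv ≈ 8510 m/s

Ignition mass of stage 1 = 62,800+9,500 + 18,200+1,330 + 3,390 = 95,220 kg.
Stage 1: m₀ = 95,220 kg, m_f = 95,220 − 62,800 = 32,420 kg; Δv = 337×9.8×ln(2.937) = 3302.6×1.0774 ≈ 3558 m/s.
Stage 2: m₀ = 22,920 kg, m_f = 22,920 − 18,200 = 4,720 kg; Δv = 320×9.8×ln(4.856) = 3136.0×1.5802 ≈ 4956 m/s.
Total Δv = 3558 + 4956 = 8514 m/s.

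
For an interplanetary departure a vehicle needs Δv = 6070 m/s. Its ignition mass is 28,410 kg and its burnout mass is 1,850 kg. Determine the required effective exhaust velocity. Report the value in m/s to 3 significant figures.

ln(m₀/m_f) = ln(28410/1850) = ln(15.36) = 2.7316.
By the Tsiolkovsky rocket equation, v_e = Δv / ln(m₀/m_f) = 6070 / 2.7316 = 2222.2 m/s.

v_e ≈ 2220 m/s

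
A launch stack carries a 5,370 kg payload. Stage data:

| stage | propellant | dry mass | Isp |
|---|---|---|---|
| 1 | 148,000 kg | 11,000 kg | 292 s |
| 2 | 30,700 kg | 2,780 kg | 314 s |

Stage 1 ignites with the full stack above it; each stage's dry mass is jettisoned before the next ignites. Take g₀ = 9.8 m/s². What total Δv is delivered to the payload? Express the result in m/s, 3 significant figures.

Ignition mass of stage 1 = 148,000+11,000 + 30,700+2,780 + 5,370 = 197,850 kg.
Stage 1: m₀ = 197,850 kg, m_f = 197,850 − 148,000 = 49,850 kg; Δv = 292×9.8×ln(3.969) = 2861.6×1.3785 ≈ 3945 m/s.
Stage 2: m₀ = 38,850 kg, m_f = 38,850 − 30,700 = 8,150 kg; Δv = 314×9.8×ln(4.767) = 3077.2×1.5617 ≈ 4806 m/s.
Total Δv = 3945 + 4806 = 8751 m/s.

Δv ≈ 8750 m/s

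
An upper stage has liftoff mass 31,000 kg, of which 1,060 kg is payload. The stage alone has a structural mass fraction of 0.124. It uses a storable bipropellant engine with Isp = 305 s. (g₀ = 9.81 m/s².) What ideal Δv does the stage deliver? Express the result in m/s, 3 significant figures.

Stage wet mass = m₀ − payload = 31,000 − 1,060 = 29,940 kg.
Stage dry mass = ε × stage wet mass = 0.124 × 29,940 = 3,712.56 kg.
Burnout mass m_f = stage dry + payload = 3,712.56 + 1,060 = 4,772.56 kg.
v_e = Isp · g₀ = 305 × 9.81 = 2992.1 m/s.
Δv = v_e · ln(31,000/4,772.56) = 2992.1 × ln(6.495) = 2992.1 × 1.8711 ≈ 5598 m/s.

Δv ≈ 5600 m/s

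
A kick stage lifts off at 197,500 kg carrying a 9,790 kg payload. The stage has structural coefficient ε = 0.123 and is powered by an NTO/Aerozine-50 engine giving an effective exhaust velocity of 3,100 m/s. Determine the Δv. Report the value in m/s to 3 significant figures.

Stage wet mass = m₀ − payload = 197,500 − 9,790 = 187,710 kg.
Stage dry mass = ε × stage wet mass = 0.123 × 187,710 = 23,088.3 kg.
Burnout mass m_f = stage dry + payload = 23,088.3 + 9,790 = 32,878.3 kg.
Using Δv = v_e ln(m₀/m_f): Δv = v_e · ln(197,500/32,878.3) = 3100.0 × ln(6.007) = 3100.0 × 1.7929 ≈ 5558 m/s.

Δv ≈ 5560 m/s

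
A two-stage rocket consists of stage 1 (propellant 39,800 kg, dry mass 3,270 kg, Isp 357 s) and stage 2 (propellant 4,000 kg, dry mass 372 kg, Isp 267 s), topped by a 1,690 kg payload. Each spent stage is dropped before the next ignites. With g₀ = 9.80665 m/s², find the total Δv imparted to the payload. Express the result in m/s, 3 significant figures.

Ignition mass of stage 1 = 39,800+3,270 + 4,000+372 + 1,690 = 49,132 kg.
Stage 1: m₀ = 49,132 kg, m_f = 49,132 − 39,800 = 9,332 kg; Δv = 357×9.80665×ln(5.265) = 3501.0×1.6611 ≈ 5815 m/s.
Stage 2: m₀ = 6,062 kg, m_f = 6,062 − 4,000 = 2,062 kg; Δv = 267×9.80665×ln(2.94) = 2618.4×1.0784 ≈ 2824 m/s.
Total Δv = 5815 + 2824 = 8639 m/s.

Δv ≈ 8640 m/s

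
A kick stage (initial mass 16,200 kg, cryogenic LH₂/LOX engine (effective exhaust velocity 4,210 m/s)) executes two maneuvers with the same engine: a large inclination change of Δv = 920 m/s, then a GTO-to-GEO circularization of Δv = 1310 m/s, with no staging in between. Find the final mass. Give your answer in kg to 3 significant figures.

After the first burn: m = 16200 × exp(−920/4210.0) = 16200 × 0.80370 = 13,019.9 kg.
After the second burn: m = 13,019.9 × exp(−1310/4210.0) = 13,019.9 × 0.73259 = 9,538.25 kg.

final mass ≈ 9540 kg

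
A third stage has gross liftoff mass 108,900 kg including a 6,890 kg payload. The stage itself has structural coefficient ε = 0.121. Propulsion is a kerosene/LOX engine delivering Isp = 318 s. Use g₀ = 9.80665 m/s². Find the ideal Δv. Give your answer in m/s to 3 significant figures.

Stage wet mass = m₀ − payload = 108,900 − 6,890 = 102,010 kg.
Stage dry mass = ε × stage wet mass = 0.121 × 102,010 = 12,343.2 kg.
Burnout mass m_f = stage dry + payload = 12,343.2 + 6,890 = 19,233.2 kg.
v_e = Isp · g₀ = 318 × 9.80665 = 3118.5 m/s.
Using Δv = v_e ln(m₀/m_f): Δv = v_e · ln(108,900/19,233.2) = 3118.5 × ln(5.662) = 3118.5 × 1.7338 ≈ 5407 m/s.

Δv ≈ 5410 m/s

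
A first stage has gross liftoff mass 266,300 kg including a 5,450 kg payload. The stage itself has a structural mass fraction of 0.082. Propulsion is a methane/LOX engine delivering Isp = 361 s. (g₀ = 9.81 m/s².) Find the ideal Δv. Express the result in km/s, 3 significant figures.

Δv ≈ 8.13 km/s

Stage wet mass = m₀ − payload = 266,300 − 5,450 = 260,850 kg.
Stage dry mass = ε × stage wet mass = 0.082 × 260,850 = 21,389.7 kg.
Burnout mass m_f = stage dry + payload = 21,389.7 + 5,450 = 26,839.7 kg.
v_e = Isp · g₀ = 361 × 9.81 = 3541.4 m/s.
Δv = v_e · ln(266,300/26,839.7) = 3541.4 × ln(9.922) = 3541.4 × 2.2947 ≈ 8127 m/s.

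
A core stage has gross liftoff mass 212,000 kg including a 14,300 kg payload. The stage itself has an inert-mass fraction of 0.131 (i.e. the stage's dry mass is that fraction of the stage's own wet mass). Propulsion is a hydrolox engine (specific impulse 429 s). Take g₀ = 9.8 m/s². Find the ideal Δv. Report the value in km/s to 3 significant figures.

Δv ≈ 6.99 km/s

Stage wet mass = m₀ − payload = 212,000 − 14,300 = 197,700 kg.
Stage dry mass = ε × stage wet mass = 0.131 × 197,700 = 25,898.7 kg.
Burnout mass m_f = stage dry + payload = 25,898.7 + 14,300 = 40,198.7 kg.
v_e = Isp · g₀ = 429 × 9.8 = 4204.2 m/s.
By the Tsiolkovsky rocket equation, Δv = v_e · ln(212,000/40,198.7) = 4204.2 × ln(5.274) = 4204.2 × 1.6628 ≈ 6991 m/s.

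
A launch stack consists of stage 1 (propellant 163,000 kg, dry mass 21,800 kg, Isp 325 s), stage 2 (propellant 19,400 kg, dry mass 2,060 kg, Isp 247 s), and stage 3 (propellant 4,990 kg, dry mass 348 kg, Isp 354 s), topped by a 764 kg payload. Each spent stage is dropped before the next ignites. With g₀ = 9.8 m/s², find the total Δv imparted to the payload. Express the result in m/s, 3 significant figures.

Δv ≈ 13500 m/s

Ignition mass of stage 1 = 163,000+21,800 + 19,400+2,060 + 4,990+348 + 764 = 212,362 kg.
Stage 1: m₀ = 212,362 kg, m_f = 212,362 − 163,000 = 49,362 kg; Δv = 325×9.8×ln(4.302) = 3185.0×1.4591 ≈ 4647 m/s.
Stage 2: m₀ = 27,562 kg, m_f = 27,562 − 19,400 = 8,162 kg; Δv = 247×9.8×ln(3.377) = 2420.6×1.2169 ≈ 2946 m/s.
Stage 3: m₀ = 6,102 kg, m_f = 6,102 − 4,990 = 1,112 kg; Δv = 354×9.8×ln(5.487) = 3469.2×1.7025 ≈ 5906 m/s.
Total Δv = 4647 + 2946 + 5906 = 13499 m/s.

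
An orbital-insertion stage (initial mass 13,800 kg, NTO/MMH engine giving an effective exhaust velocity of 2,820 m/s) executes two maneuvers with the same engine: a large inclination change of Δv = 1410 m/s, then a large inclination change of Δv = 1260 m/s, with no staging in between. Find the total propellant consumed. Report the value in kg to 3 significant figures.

After the first burn: m = 13800 × exp(−1410/2820.0) = 13800 × 0.60653 = 8,370.11 kg.
After the second burn: m = 8,370.11 × exp(−1260/2820.0) = 8,370.11 × 0.63967 = 5,354.11 kg.
Total propellant = m₀ − m_final = 13800 − 5,354.11 = 8,445.89 kg.

total propellant consumed ≈ 8450 kg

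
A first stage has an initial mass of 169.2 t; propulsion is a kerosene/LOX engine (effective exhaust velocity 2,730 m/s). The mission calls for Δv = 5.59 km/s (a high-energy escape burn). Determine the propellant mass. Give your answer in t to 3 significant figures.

Rocket equation: m₀/m_f = exp(Δv / v_e) = exp(5590 / 2730.0) = exp(2.0476) = 7.7494.
m_f = 169.2 / 7.7494 = 21.8339 t, so propellant = m₀ − m_f = 169.2 − 21.8339 = 147.3661 t.

propellant mass ≈ 147 t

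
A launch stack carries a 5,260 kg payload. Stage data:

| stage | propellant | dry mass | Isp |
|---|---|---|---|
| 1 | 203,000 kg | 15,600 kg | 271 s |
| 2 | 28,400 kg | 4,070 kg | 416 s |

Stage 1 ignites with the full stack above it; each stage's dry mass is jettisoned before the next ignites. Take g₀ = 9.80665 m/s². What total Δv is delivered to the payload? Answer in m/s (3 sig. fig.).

Δv ≈ 9870 m/s

Ignition mass of stage 1 = 203,000+15,600 + 28,400+4,070 + 5,260 = 256,330 kg.
Stage 1: m₀ = 256,330 kg, m_f = 256,330 − 203,000 = 53,330 kg; Δv = 271×9.80665×ln(4.806) = 2657.6×1.5700 ≈ 4172 m/s.
Stage 2: m₀ = 37,730 kg, m_f = 37,730 − 28,400 = 9,330 kg; Δv = 416×9.80665×ln(4.044) = 4079.6×1.3972 ≈ 5700 m/s.
Total Δv = 4172 + 5700 = 9872 m/s.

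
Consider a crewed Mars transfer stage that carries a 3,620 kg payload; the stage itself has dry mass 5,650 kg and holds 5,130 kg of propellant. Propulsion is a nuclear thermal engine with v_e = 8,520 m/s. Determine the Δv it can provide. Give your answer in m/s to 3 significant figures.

Δv ≈ 3750 m/s

m₀ = payload + dry + propellant = 3,620 + 5,650 + 5,130 = 14,400 kg.
m_f = payload + dry = 3,620 + 5,650 = 9,270 kg.
Using Δv = v_e ln(m₀/m_f): Δv = v_e · ln(m₀/m_f) = 8520.0 × ln(1.553) = 8520.0 × 0.4404 ≈ 3752.6 m/s.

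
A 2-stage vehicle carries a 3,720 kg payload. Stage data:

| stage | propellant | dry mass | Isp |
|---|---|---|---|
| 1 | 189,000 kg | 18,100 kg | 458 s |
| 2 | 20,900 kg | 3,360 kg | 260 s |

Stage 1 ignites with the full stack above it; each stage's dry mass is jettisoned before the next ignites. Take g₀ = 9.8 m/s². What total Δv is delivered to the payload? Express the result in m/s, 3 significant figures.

Δv ≈ 10800 m/s

Ignition mass of stage 1 = 189,000+18,100 + 20,900+3,360 + 3,720 = 235,080 kg.
Stage 1: m₀ = 235,080 kg, m_f = 235,080 − 189,000 = 46,080 kg; Δv = 458×9.8×ln(5.102) = 4488.4×1.6295 ≈ 7314 m/s.
Stage 2: m₀ = 27,980 kg, m_f = 27,980 − 20,900 = 7,080 kg; Δv = 260×9.8×ln(3.952) = 2548.0×1.3742 ≈ 3502 m/s.
Total Δv = 7314 + 3502 = 10816 m/s.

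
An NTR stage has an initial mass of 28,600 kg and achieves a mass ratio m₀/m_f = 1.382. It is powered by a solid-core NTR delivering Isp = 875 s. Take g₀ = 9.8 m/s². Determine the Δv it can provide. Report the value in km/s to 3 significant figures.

v_e = Isp · g₀ = 875 × 9.8 = 8575.0 m/s.
From the ideal rocket equation, Δv = v_e · ln(1.382) = 8575.0 × 0.3235 ≈ 2774.3 m/s.

Δv ≈ 2.77 km/s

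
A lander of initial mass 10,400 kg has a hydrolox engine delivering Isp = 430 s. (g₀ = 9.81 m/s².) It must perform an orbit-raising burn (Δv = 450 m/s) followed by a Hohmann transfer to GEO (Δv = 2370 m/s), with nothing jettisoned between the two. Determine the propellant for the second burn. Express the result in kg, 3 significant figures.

propellant for the second burn ≈ 4020 kg

v_e = Isp · g₀ = 430 × 9.81 = 4218.3 m/s.
After the first burn: m = 10400 × exp(−450/4218.3) = 10400 × 0.89882 = 9,347.73 kg.
After the second burn: m = 9,347.73 × exp(−2370/4218.3) = 9,347.73 × 0.57016 = 5,329.7 kg.
Second-burn propellant = 9,347.73 − 5,329.7 = 4,018.03 kg.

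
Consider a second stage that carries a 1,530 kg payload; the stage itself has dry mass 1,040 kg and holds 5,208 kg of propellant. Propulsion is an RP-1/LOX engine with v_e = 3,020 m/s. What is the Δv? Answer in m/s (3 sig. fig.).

Δv ≈ 3340 m/s

m₀ = payload + dry + propellant = 1,530 + 1,040 + 5,208 = 7,778 kg.
m_f = payload + dry = 1,530 + 1,040 = 2,570 kg.
Δv = v_e · ln(m₀/m_f) = 3020.0 × ln(3.026) = 3020.0 × 1.1074 ≈ 3344.3 m/s.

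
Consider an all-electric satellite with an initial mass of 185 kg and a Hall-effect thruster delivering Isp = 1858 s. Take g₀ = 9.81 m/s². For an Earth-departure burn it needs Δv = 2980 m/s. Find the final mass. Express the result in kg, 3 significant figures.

final mass ≈ 157 kg

v_e = Isp · g₀ = 1858 × 9.81 = 18227.0 m/s.
m₀/m_f = exp(Δv / v_e) = exp(2980 / 18227.0) = exp(0.1635) = 1.1776.
m_f = m₀ / 1.1776 = 185 / 1.1776 = 157.099 kg.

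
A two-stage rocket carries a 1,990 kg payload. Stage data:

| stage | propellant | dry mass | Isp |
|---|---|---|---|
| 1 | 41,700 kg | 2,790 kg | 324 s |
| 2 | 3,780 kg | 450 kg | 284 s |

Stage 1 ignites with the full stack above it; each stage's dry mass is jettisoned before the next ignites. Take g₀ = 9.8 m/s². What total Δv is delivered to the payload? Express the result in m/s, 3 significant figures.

Δv ≈ 8090 m/s

Ignition mass of stage 1 = 41,700+2,790 + 3,780+450 + 1,990 = 50,710 kg.
Stage 1: m₀ = 50,710 kg, m_f = 50,710 − 41,700 = 9,010 kg; Δv = 324×9.8×ln(5.628) = 3175.2×1.7278 ≈ 5486 m/s.
Stage 2: m₀ = 6,220 kg, m_f = 6,220 − 3,780 = 2,440 kg; Δv = 284×9.8×ln(2.549) = 2783.2×0.9358 ≈ 2604 m/s.
Total Δv = 5486 + 2604 = 8090 m/s.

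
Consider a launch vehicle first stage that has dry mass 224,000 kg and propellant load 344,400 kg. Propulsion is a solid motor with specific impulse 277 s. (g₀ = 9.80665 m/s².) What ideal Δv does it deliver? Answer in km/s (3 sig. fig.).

Δv ≈ 2.53 km/s

v_e = Isp · g₀ = 277 × 9.80665 = 2716.4 m/s.
m₀ = m_dry + m_prop = 224,000 + 344,400 = 568,400 kg.
Rocket equation: Δv = v_e · ln(m₀/m_f) = 2716.4 × ln(2.538) = 2716.4 × 0.9312 ≈ 2529.5 m/s.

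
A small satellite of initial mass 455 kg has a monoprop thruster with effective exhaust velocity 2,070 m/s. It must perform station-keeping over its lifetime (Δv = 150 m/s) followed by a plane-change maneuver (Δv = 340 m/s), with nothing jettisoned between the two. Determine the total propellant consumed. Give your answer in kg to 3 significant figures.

After the first burn: m = 455 × exp(−150/2070.0) = 455 × 0.93010 = 423.196 kg.
After the second burn: m = 423.196 × exp(−340/2070.0) = 423.196 × 0.84853 = 359.095 kg.
Total propellant = m₀ − m_final = 455 − 359.095 = 95.905 kg.

total propellant consumed ≈ 95.9 kg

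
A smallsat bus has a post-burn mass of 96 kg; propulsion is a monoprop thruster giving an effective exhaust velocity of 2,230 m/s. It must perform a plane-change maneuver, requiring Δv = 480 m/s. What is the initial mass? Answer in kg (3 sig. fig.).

By the Tsiolkovsky rocket equation, m₀/m_f = exp(Δv / v_e) = exp(480 / 2230.0) = exp(0.2152) = 1.2402.
m₀ = m_f × 1.2402 = 96 × 1.2402 = 119.059 kg.

initial mass ≈ 119 kg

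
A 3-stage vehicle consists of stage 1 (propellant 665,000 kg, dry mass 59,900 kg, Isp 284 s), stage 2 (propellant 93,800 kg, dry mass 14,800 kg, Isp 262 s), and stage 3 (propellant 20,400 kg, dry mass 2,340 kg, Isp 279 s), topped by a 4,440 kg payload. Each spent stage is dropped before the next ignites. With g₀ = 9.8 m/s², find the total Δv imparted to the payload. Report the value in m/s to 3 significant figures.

Ignition mass of stage 1 = 665,000+59,900 + 93,800+14,800 + 20,400+2,340 + 4,440 = 860,680 kg.
Stage 1: m₀ = 860,680 kg, m_f = 860,680 − 665,000 = 195,680 kg; Δv = 284×9.8×ln(4.398) = 2783.2×1.4812 ≈ 4123 m/s.
Stage 2: m₀ = 135,780 kg, m_f = 135,780 − 93,800 = 41,980 kg; Δv = 262×9.8×ln(3.234) = 2567.6×1.1738 ≈ 3014 m/s.
Stage 3: m₀ = 27,180 kg, m_f = 27,180 − 20,400 = 6,780 kg; Δv = 279×9.8×ln(4.009) = 2734.2×1.3885 ≈ 3796 m/s.
Total Δv = 4123 + 3014 + 3796 = 10933 m/s.

Δv ≈ 10900 m/s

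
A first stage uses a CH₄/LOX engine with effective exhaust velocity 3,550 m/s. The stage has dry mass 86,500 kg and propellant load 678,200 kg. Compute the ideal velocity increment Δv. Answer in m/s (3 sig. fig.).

Δv ≈ 7740 m/s

m₀ = m_dry + m_prop = 86,500 + 678,200 = 764,700 kg.
Δv = v_e · ln(m₀/m_f) = 3550.0 × ln(8.84) = 3550.0 × 2.1793 ≈ 7736.7 m/s.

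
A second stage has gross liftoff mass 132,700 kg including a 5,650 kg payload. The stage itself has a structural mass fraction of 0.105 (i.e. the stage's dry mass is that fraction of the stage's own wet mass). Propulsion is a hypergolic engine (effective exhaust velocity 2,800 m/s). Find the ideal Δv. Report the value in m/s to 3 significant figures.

Stage wet mass = m₀ − payload = 132,700 − 5,650 = 127,050 kg.
Stage dry mass = ε × stage wet mass = 0.105 × 127,050 = 13,340.3 kg.
Burnout mass m_f = stage dry + payload = 13,340.3 + 5,650 = 18,990.3 kg.
From the ideal rocket equation, Δv = v_e · ln(132,700/18,990.3) = 2800.0 × ln(6.988) = 2800.0 × 1.9442 ≈ 5444 m/s.

Δv ≈ 5440 m/s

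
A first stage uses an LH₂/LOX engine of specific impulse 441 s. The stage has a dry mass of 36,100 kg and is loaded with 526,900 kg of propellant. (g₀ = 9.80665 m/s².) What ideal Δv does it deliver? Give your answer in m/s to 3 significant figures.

Δv ≈ 11900 m/s

v_e = Isp · g₀ = 441 × 9.80665 = 4324.7 m/s.
m₀ = m_dry + m_prop = 36,100 + 526,900 = 563,000 kg.
Using Δv = v_e ln(m₀/m_f): Δv = v_e · ln(m₀/m_f) = 4324.7 × ln(15.6) = 4324.7 × 2.7470 ≈ 11880.0 m/s.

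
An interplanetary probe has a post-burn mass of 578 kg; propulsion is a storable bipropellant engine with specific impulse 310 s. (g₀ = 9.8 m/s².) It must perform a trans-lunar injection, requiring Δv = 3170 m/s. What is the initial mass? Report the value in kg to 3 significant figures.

v_e = Isp · g₀ = 310 × 9.8 = 3038.0 m/s.
m₀/m_f = exp(Δv / v_e) = exp(3170 / 3038.0) = exp(1.0434) = 2.8390.
m₀ = m_f × 2.8390 = 578 × 2.8390 = 1,640.94 kg.

initial mass ≈ 1640 kg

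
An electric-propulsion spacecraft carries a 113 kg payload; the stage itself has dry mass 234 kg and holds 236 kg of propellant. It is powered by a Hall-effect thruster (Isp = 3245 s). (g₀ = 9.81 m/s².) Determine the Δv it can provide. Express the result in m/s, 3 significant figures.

v_e = Isp · g₀ = 3245 × 9.81 = 31833.5 m/s.
m₀ = payload + dry + propellant = 113 + 234 + 236 = 583 kg.
m_f = payload + dry = 113 + 234 = 347 kg.
By the Tsiolkovsky rocket equation, Δv = v_e · ln(m₀/m_f) = 31833.5 × ln(1.68) = 31833.5 × 0.5189 ≈ 16517.2 m/s.

Δv ≈ 16500 m/s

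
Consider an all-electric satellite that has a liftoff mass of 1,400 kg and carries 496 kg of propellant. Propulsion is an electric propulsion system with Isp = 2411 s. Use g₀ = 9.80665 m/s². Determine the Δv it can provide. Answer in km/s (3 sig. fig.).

Δv ≈ 10.3 km/s

v_e = Isp · g₀ = 2411 × 9.80665 = 23643.8 m/s.
m_f = m₀ − m_prop = 1,400 − 496 = 904 kg.
Δv = v_e · ln(m₀/m_f) = 23643.8 × ln(1.549) = 23643.8 × 0.4374 ≈ 10341.8 m/s.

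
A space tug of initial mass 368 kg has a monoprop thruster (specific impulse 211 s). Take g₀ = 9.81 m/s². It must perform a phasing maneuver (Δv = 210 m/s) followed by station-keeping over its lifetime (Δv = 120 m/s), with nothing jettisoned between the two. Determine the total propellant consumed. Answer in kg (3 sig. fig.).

total propellant consumed ≈ 54.2 kg

v_e = Isp · g₀ = 211 × 9.81 = 2069.9 m/s.
After the first burn: m = 368 × exp(−210/2069.9) = 368 × 0.90352 = 332.495 kg.
After the second burn: m = 332.495 × exp(−120/2069.9) = 332.495 × 0.94367 = 313.766 kg.
Total propellant = m₀ − m_final = 368 − 313.766 = 54.234 kg.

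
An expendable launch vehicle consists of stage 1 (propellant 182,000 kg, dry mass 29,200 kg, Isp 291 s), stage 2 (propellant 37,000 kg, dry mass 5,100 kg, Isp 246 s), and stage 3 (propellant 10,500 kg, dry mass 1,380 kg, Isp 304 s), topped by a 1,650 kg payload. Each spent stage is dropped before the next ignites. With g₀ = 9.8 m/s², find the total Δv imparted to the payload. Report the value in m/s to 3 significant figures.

Δv ≈ 10400 m/s

Ignition mass of stage 1 = 182,000+29,200 + 37,000+5,100 + 10,500+1,380 + 1,650 = 266,830 kg.
Stage 1: m₀ = 266,830 kg, m_f = 266,830 − 182,000 = 84,830 kg; Δv = 291×9.8×ln(3.145) = 2851.8×1.1460 ≈ 3268 m/s.
Stage 2: m₀ = 55,630 kg, m_f = 55,630 − 37,000 = 18,630 kg; Δv = 246×9.8×ln(2.986) = 2410.8×1.0939 ≈ 2637 m/s.
Stage 3: m₀ = 13,530 kg, m_f = 13,530 − 10,500 = 3,030 kg; Δv = 304×9.8×ln(4.465) = 2979.2×1.4963 ≈ 4458 m/s.
Total Δv = 3268 + 2637 + 4458 = 10363 m/s.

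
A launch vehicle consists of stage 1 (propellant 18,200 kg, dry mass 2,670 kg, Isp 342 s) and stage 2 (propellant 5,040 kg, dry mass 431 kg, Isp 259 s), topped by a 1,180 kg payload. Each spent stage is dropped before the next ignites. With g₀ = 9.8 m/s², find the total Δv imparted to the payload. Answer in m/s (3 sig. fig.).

Δv ≈ 7230 m/s

Ignition mass of stage 1 = 18,200+2,670 + 5,040+431 + 1,180 = 27,521 kg.
Stage 1: m₀ = 27,521 kg, m_f = 27,521 − 18,200 = 9,321 kg; Δv = 342×9.8×ln(2.953) = 3351.6×1.0827 ≈ 3629 m/s.
Stage 2: m₀ = 6,651 kg, m_f = 6,651 − 5,040 = 1,611 kg; Δv = 259×9.8×ln(4.128) = 2538.2×1.4179 ≈ 3599 m/s.
Total Δv = 3629 + 3599 = 7228 m/s.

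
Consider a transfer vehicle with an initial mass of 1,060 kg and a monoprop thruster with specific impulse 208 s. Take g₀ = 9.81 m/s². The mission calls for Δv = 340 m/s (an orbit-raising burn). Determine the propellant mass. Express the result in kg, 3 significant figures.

propellant mass ≈ 163 kg

v_e = Isp · g₀ = 208 × 9.81 = 2040.5 m/s.
By the Tsiolkovsky rocket equation, m₀/m_f = exp(Δv / v_e) = exp(340 / 2040.5) = exp(0.1666) = 1.1813.
m_f = 1,060 / 1.1813 = 897.317 kg, so propellant = m₀ − m_f = 1,060 − 897.317 = 162.683 kg.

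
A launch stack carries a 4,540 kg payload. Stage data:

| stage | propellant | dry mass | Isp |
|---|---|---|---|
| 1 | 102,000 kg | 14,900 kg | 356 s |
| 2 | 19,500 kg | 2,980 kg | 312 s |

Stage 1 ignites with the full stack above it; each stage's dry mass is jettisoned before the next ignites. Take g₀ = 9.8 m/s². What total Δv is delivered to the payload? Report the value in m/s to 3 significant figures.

Δv ≈ 8210 m/s

Ignition mass of stage 1 = 102,000+14,900 + 19,500+2,980 + 4,540 = 143,920 kg.
Stage 1: m₀ = 143,920 kg, m_f = 143,920 − 102,000 = 41,920 kg; Δv = 356×9.8×ln(3.433) = 3488.8×1.2335 ≈ 4303 m/s.
Stage 2: m₀ = 27,020 kg, m_f = 27,020 − 19,500 = 7,520 kg; Δv = 312×9.8×ln(3.593) = 3057.6×1.2790 ≈ 3911 m/s.
Total Δv = 4303 + 3911 = 8214 m/s.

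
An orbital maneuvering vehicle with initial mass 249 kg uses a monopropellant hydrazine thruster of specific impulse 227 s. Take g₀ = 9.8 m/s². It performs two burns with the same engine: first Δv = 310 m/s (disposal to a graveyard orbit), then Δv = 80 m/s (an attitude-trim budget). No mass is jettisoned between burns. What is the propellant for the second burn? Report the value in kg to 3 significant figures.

v_e = Isp · g₀ = 227 × 9.8 = 2224.6 m/s.
After the first burn: m = 249 × exp(−310/2224.6) = 249 × 0.86992 = 216.61 kg.
After the second burn: m = 216.61 × exp(−80/2224.6) = 216.61 × 0.96468 = 208.959 kg.
Second-burn propellant = 216.61 − 208.959 = 7.651 kg.

propellant for the second burn ≈ 7.65 kg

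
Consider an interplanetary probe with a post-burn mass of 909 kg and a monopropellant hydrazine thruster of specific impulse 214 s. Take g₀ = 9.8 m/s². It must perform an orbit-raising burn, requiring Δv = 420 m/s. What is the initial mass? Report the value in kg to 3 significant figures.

initial mass ≈ 1110 kg

v_e = Isp · g₀ = 214 × 9.8 = 2097.2 m/s.
Using Δv = v_e ln(m₀/m_f): m₀/m_f = exp(Δv / v_e) = exp(420 / 2097.2) = exp(0.2003) = 1.2217.
m₀ = m_f × 1.2217 = 909 × 1.2217 = 1,110.53 kg.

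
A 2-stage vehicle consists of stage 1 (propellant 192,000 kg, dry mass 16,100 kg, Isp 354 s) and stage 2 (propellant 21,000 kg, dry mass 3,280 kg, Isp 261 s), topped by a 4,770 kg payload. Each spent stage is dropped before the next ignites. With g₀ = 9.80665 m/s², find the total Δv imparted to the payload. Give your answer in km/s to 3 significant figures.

Ignition mass of stage 1 = 192,000+16,100 + 21,000+3,280 + 4,770 = 237,150 kg.
Stage 1: m₀ = 237,150 kg, m_f = 237,150 − 192,000 = 45,150 kg; Δv = 354×9.80665×ln(5.252) = 3471.6×1.6587 ≈ 5758 m/s.
Stage 2: m₀ = 29,050 kg, m_f = 29,050 − 21,000 = 8,050 kg; Δv = 261×9.80665×ln(3.609) = 2559.5×1.2833 ≈ 3285 m/s.
Total Δv = 5758 + 3285 = 9043 m/s.

Δv ≈ 9.04 km/s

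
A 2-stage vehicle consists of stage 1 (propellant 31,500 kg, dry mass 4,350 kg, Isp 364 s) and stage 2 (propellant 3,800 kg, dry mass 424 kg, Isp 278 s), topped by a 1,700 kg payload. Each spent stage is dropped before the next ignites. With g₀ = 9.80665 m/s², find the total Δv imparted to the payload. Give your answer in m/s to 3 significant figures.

Ignition mass of stage 1 = 31,500+4,350 + 3,800+424 + 1,700 = 41,774 kg.
Stage 1: m₀ = 41,774 kg, m_f = 41,774 − 31,500 = 10,274 kg; Δv = 364×9.80665×ln(4.066) = 3569.6×1.4027 ≈ 5007 m/s.
Stage 2: m₀ = 5,924 kg, m_f = 5,924 − 3,800 = 2,124 kg; Δv = 278×9.80665×ln(2.789) = 2726.2×1.0257 ≈ 2796 m/s.
Total Δv = 5007 + 2796 = 7803 m/s.

Δv ≈ 7800 m/s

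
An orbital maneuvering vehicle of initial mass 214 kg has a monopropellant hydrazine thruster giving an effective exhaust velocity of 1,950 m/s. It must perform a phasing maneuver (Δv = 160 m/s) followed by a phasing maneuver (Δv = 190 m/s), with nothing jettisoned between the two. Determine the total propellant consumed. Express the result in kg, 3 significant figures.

total propellant consumed ≈ 35.2 kg

After the first burn: m = 214 × exp(−160/1950.0) = 214 × 0.92122 = 197.141 kg.
After the second burn: m = 197.141 × exp(−190/1950.0) = 197.141 × 0.90716 = 178.838 kg.
Total propellant = m₀ − m_final = 214 − 178.838 = 35.162 kg.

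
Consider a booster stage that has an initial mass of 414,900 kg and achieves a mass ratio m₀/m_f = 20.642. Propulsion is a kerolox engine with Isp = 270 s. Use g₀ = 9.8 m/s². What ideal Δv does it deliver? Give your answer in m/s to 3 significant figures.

Δv ≈ 8010 m/s

v_e = Isp · g₀ = 270 × 9.8 = 2646.0 m/s.
Using Δv = v_e ln(m₀/m_f): Δv = v_e · ln(20.642) = 2646.0 × 3.0273 ≈ 8010.3 m/s.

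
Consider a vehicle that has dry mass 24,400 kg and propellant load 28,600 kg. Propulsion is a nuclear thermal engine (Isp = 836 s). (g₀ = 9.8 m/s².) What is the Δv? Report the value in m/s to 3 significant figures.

v_e = Isp · g₀ = 836 × 9.8 = 8192.8 m/s.
m₀ = m_dry + m_prop = 24,400 + 28,600 = 53,000 kg.
Δv = v_e · ln(m₀/m_f) = 8192.8 × ln(2.172) = 8192.8 × 0.7757 ≈ 6355.2 m/s.

Δv ≈ 6360 m/s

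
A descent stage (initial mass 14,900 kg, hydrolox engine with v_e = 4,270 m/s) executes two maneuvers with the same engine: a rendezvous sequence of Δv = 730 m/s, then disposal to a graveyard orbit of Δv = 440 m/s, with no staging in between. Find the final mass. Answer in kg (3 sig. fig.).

final mass ≈ 11300 kg

After the first burn: m = 14900 × exp(−730/4270.0) = 14900 × 0.84286 = 12,558.6 kg.
After the second burn: m = 12,558.6 × exp(−440/4270.0) = 12,558.6 × 0.90209 = 11,329 kg.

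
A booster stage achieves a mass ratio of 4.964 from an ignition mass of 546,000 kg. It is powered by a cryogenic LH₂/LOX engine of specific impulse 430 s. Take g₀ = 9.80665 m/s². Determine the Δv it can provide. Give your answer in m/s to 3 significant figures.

Δv ≈ 6760 m/s

v_e = Isp · g₀ = 430 × 9.80665 = 4216.9 m/s.
Using Δv = v_e ln(m₀/m_f): Δv = v_e · ln(4.964) = 4216.9 × 1.6022 ≈ 6756.3 m/s.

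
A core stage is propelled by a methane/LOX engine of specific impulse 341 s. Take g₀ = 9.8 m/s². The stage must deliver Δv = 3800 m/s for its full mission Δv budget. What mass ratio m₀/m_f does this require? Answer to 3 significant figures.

v_e = Isp · g₀ = 341 × 9.8 = 3341.8 m/s.
Using Δv = v_e ln(m₀/m_f): m₀/m_f = exp(Δv / v_e) = exp(3800 / 3341.8) = exp(1.1371) = 3.1178.

mass ratio ≈ 3.12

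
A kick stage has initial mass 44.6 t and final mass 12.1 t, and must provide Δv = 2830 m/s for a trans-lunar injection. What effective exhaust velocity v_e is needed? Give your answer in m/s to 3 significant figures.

v_e ≈ 2170 m/s

ln(m₀/m_f) = ln(44600/12100) = ln(3.686) = 1.3045.
From the ideal rocket equation, v_e = Δv / ln(m₀/m_f) = 2830 / 1.3045 = 2169.4 m/s.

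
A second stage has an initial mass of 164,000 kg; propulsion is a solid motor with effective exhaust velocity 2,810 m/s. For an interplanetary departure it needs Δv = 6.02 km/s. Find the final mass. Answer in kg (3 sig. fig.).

Using Δv = v_e ln(m₀/m_f): m₀/m_f = exp(Δv / v_e) = exp(6020 / 2810.0) = exp(2.1423) = 8.5194.
m_f = m₀ / 8.5194 = 164,000 / 8.5194 = 19,250.2 kg.

final mass ≈ 19300 kg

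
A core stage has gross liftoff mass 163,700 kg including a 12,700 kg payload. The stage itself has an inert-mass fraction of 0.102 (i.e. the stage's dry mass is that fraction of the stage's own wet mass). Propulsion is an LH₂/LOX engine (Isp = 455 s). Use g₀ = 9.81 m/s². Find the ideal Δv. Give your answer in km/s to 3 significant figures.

Stage wet mass = m₀ − payload = 163,700 − 12,700 = 151,000 kg.
Stage dry mass = ε × stage wet mass = 0.102 × 151,000 = 15,402 kg.
Burnout mass m_f = stage dry + payload = 15,402 + 12,700 = 28,102 kg.
v_e = Isp · g₀ = 455 × 9.81 = 4463.6 m/s.
By the Tsiolkovsky rocket equation, Δv = v_e · ln(163,700/28,102) = 4463.6 × ln(5.825) = 4463.6 × 1.7622 ≈ 7866 m/s.

Δv ≈ 7.87 km/s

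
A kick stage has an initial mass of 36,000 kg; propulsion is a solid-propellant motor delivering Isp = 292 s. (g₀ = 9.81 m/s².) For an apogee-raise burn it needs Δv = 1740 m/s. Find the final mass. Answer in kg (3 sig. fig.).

v_e = Isp · g₀ = 292 × 9.81 = 2864.5 m/s.
By the Tsiolkovsky rocket equation, m₀/m_f = exp(Δv / v_e) = exp(1740 / 2864.5) = exp(0.6074) = 1.8357.
m_f = m₀ / 1.8357 = 36,000 / 1.8357 = 19,611 kg.

final mass ≈ 19600 kg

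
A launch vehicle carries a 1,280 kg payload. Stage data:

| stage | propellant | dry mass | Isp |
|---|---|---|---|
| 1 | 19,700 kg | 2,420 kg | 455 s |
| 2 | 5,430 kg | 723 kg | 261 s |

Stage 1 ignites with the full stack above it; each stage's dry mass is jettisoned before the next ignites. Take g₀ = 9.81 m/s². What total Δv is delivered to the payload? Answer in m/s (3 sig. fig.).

Ignition mass of stage 1 = 19,700+2,420 + 5,430+723 + 1,280 = 29,553 kg.
Stage 1: m₀ = 29,553 kg, m_f = 29,553 − 19,700 = 9,853 kg; Δv = 455×9.81×ln(2.999) = 4463.6×1.0984 ≈ 4903 m/s.
Stage 2: m₀ = 7,433 kg, m_f = 7,433 − 5,430 = 2,003 kg; Δv = 261×9.81×ln(3.711) = 2560.4×1.3113 ≈ 3357 m/s.
Total Δv = 4903 + 3357 = 8260 m/s.

Δv ≈ 8260 m/s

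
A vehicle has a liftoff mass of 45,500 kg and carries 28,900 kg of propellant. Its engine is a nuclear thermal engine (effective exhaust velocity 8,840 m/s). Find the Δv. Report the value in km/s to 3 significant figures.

Δv ≈ 8.91 km/s

m_f = m₀ − m_prop = 45,500 − 28,900 = 16,600 kg.
By the Tsiolkovsky rocket equation, Δv = v_e · ln(m₀/m_f) = 8840.0 × ln(2.741) = 8840.0 × 1.0083 ≈ 8913.5 m/s.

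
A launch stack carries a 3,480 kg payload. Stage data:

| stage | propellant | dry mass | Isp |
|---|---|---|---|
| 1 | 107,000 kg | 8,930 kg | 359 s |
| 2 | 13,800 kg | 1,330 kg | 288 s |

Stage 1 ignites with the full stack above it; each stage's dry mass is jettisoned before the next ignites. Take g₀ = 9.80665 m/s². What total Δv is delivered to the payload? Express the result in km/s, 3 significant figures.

Ignition mass of stage 1 = 107,000+8,930 + 13,800+1,330 + 3,480 = 134,540 kg.
Stage 1: m₀ = 134,540 kg, m_f = 134,540 − 107,000 = 27,540 kg; Δv = 359×9.80665×ln(4.885) = 3520.6×1.5862 ≈ 5584 m/s.
Stage 2: m₀ = 18,610 kg, m_f = 18,610 − 13,800 = 4,810 kg; Δv = 288×9.80665×ln(3.869) = 2824.3×1.3530 ≈ 3821 m/s.
Total Δv = 5584 + 3821 = 9405 m/s.

Δv ≈ 9.41 km/s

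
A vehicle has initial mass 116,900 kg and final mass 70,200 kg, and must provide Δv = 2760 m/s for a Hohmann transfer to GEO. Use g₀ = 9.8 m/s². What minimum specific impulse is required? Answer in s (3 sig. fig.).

Isp ≈ 552 s

ln(m₀/m_f) = ln(116900/70200) = ln(1.665) = 0.5100.
Rocket equation: v_e = Δv / ln(m₀/m_f) = 2760 / 0.5100 = 5412.1 m/s.
Isp = v_e / g₀ = 5412.1 / 9.8 = 552.3 s.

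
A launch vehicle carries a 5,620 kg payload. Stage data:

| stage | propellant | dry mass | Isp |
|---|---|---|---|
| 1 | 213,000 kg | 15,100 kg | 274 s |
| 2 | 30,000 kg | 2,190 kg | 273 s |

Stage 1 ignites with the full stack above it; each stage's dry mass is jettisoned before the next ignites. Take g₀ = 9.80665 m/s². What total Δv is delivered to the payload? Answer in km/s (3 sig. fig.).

Ignition mass of stage 1 = 213,000+15,100 + 30,000+2,190 + 5,620 = 265,910 kg.
Stage 1: m₀ = 265,910 kg, m_f = 265,910 − 213,000 = 52,910 kg; Δv = 274×9.80665×ln(5.026) = 2687.0×1.6146 ≈ 4338 m/s.
Stage 2: m₀ = 37,810 kg, m_f = 37,810 − 30,000 = 7,810 kg; Δv = 273×9.80665×ln(4.841) = 2677.2×1.5772 ≈ 4222 m/s.
Total Δv = 4338 + 4222 = 8560 m/s.

Δv ≈ 8.56 km/s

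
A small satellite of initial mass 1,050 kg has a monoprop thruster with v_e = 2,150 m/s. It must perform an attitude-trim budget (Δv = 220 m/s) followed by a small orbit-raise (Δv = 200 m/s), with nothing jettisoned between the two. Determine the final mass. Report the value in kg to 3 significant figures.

After the first burn: m = 1050 × exp(−220/2150.0) = 1050 × 0.90274 = 947.877 kg.
After the second burn: m = 947.877 × exp(−200/2150.0) = 947.877 × 0.91117 = 863.677 kg.

final mass ≈ 864 kg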